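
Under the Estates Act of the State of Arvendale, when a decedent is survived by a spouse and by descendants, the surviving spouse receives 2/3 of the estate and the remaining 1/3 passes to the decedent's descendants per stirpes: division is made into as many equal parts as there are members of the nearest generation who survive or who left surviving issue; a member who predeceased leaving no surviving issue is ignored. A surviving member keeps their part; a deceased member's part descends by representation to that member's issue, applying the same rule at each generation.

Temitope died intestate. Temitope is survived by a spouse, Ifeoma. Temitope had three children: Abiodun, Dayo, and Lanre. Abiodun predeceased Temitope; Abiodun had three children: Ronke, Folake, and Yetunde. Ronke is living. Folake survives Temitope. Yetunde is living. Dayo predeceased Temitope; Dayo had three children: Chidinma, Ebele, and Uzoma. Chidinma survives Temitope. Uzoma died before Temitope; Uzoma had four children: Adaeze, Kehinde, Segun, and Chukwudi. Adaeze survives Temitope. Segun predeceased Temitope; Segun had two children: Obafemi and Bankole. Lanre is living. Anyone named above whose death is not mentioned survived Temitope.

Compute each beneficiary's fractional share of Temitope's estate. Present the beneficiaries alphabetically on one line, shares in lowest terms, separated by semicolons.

Ifeoma, as surviving spouse, takes 2/3.
The remaining 1/3 passes to Temitope's descendants per stirpes.
The 1/3 is divided into 3 equal shares of 1/9 among Abiodun, Dayo, Lanre.
Abiodun predeceased; the 1/9 allotted to Abiodun's branch passes to Abiodun's issue by representation.
The 1/9 is divided into 3 equal shares of 1/27 among Ronke, Folake, Yetunde.
Ronke is living and takes 1/27.
Folake is living and takes 1/27.
Yetunde is living and takes 1/27.
Dayo predeceased; the 1/9 allotted to Dayo's branch passes to Dayo's issue by representation.
The 1/9 is divided into 3 equal shares of 1/27 among Chidinma, Ebele, Uzoma.
Chidinma is living and takes 1/27.
Ebele is living and takes 1/27.
Uzoma predeceased; the 1/27 allotted to Uzoma's branch passes to Uzoma's issue by representation.
The 1/27 is divided into 4 equal shares of 1/108 among Adaeze, Kehinde, Segun, Chukwudi.
Adaeze is living and takes 1/108.
Kehinde is living and takes 1/108.
Segun predeceased; the 1/108 allotted to Segun's branch passes to Segun's issue by representation.
The 1/108 is divided into 2 equal shares of 1/216 among Obafemi, Bankole.
Obafemi is living and takes 1/216.
Bankole is living and takes 1/216.
Chukwudi is living and takes 1/108.
Lanre is living and takes 1/9.

Adaeze 1/108; Bankole 1/216; Chidinma 1/27; Chukwudi 1/108; Ebele 1/27; Folake 1/27; Ifeoma 2/3; Kehinde 1/108; Lanre 1/9; Obafemi 1/216; Ronke 1/27; Yetunde 1/27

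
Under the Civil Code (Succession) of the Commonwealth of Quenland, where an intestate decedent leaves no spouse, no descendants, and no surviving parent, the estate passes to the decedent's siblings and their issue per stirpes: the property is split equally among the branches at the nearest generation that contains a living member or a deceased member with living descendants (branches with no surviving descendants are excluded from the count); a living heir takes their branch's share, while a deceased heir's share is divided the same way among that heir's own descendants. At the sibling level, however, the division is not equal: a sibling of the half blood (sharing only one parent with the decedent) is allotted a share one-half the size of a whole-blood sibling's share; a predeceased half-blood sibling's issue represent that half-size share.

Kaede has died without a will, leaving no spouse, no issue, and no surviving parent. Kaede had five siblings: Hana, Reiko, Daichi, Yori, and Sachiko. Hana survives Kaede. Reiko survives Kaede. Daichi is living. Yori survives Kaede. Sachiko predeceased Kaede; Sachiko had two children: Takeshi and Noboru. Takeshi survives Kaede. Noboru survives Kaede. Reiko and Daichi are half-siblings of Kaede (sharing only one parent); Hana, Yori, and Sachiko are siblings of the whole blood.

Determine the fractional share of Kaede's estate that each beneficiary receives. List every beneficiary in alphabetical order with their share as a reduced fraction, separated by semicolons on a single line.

Daichi 1/8; Hana 1/4; Noboru 1/8; Reiko 1/8; Takeshi 1/8; Yori 1/4

No spouse, descendants, or parent survives, so the estate passes to Kaede's siblings per stirpes.
Half-blood siblings count for one-half the weight of whole-blood siblings at the initial division.
Dividing 1 in proportion to weights (total weight 4): Hana (weight 1) → 1/4; Reiko (weight 1/2) → 1/8; Daichi (weight 1/2) → 1/8; Yori (weight 1) → 1/4; Sachiko (weight 1) → 1/4.
Hana is living and takes 1/4.
Reiko is living and takes 1/8.
Daichi is living and takes 1/8.
Yori is living and takes 1/4.
Sachiko predeceased; the 1/4 allotted to Sachiko's branch passes to Sachiko's issue by representation.
The 1/4 is divided into 2 equal shares of 1/8 among Takeshi, Noboru.
Takeshi is living and takes 1/8.
Noboru is living and takes 1/8.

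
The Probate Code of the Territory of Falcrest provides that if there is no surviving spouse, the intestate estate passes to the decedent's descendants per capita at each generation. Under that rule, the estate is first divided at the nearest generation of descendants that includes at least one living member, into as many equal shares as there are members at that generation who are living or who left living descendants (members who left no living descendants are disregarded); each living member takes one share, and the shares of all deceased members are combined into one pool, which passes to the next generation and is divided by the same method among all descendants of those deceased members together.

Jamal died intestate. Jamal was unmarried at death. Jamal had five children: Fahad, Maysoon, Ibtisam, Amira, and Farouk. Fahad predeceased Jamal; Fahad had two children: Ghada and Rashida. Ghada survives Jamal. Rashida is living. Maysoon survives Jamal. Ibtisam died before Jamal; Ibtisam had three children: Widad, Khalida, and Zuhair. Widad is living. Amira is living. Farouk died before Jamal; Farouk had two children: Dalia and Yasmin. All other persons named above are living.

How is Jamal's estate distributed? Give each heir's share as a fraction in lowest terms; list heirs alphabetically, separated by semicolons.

There is no surviving spouse, so the entire estate passes to Jamal's descendants per capita at each generation.
At generation 1 (Fahad, Maysoon, Ibtisam, Amira, Farouk) there are 5 shares of (1)/5 = 1/5 each.
Living: Maysoon and Amira — each takes 1/5.
Deceased: Fahad, Ibtisam, and Farouk. Their combined 3/5 is pooled and carried to generation 2.
At generation 2 (Ghada, Rashida, Widad, Khalida, Zuhair, Dalia, Yasmin) there are 7 shares of (3/5)/7 = 3/35 each.
Living: Ghada, Rashida, Widad, Khalida, Zuhair, Dalia, and Yasmin — each takes 3/35.

Amira 1/5; Dalia 3/35; Ghada 3/35; Khalida 3/35; Maysoon 1/5; Rashida 3/35; Widad 3/35; Yasmin 3/35; Zuhair 3/35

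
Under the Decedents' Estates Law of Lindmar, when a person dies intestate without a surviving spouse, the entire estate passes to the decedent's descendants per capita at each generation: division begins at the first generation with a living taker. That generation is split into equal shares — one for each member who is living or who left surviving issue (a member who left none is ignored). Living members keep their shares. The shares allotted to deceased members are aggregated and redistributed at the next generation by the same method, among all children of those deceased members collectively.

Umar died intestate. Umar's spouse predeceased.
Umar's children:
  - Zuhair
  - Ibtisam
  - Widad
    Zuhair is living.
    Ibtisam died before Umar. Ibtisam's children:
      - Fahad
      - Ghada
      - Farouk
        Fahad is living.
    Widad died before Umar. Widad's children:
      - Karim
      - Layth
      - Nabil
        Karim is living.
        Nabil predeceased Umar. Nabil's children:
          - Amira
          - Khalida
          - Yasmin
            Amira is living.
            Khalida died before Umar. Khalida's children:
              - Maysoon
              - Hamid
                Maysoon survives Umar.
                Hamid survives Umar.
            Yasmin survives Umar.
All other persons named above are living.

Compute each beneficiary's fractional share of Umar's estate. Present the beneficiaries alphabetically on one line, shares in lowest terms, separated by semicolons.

Amira 1/27; Fahad 1/9; Farouk 1/9; Ghada 1/9; Hamid 1/54; Karim 1/9; Layth 1/9; Maysoon 1/54; Yasmin 1/27; Zuhair 1/3

There is no surviving spouse, so the entire estate passes to Umar's descendants per capita at each generation.
At generation 1 (Zuhair, Ibtisam, Widad) there are 3 shares of (1)/3 = 1/3 each.
Living: Zuhair — each takes 1/3.
Deceased: Ibtisam and Widad. Their combined 2/3 is pooled and carried to generation 2.
At generation 2 (Fahad, Ghada, Farouk, Karim, Layth, Nabil) there are 6 shares of (2/3)/6 = 1/9 each.
Living: Fahad, Ghada, Farouk, Karim, and Layth — each takes 1/9.
Deceased: Nabil. That 1/9 share is carried to generation 3.
At generation 3 (Amira, Khalida, Yasmin) there are 3 shares of (1/9)/3 = 1/27 each.
Living: Amira and Yasmin — each takes 1/27.
Deceased: Khalida. That 1/27 share is carried to generation 4.
At generation 4 (Maysoon, Hamid) there are 2 shares of (1/27)/2 = 1/54 each.
Living: Maysoon and Hamid — each takes 1/54.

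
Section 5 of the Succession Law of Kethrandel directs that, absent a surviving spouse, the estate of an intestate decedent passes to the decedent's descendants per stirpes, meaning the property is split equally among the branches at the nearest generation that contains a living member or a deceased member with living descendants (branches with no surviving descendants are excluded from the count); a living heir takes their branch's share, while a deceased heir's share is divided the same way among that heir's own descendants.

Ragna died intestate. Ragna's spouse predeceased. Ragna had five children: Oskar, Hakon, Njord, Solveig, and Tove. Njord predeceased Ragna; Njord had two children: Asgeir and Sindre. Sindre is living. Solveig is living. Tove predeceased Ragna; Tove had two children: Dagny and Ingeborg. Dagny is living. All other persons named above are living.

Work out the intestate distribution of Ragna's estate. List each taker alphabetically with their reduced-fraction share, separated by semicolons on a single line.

There is no surviving spouse, so the entire estate passes to Ragna's descendants per stirpes.
The estate is divided into 5 equal shares of 1/5 among Oskar, Hakon, Njord, Solveig, Tove.
Oskar is living and takes 1/5.
Hakon is living and takes 1/5.
Njord predeceased; the 1/5 allotted to Njord's branch passes to Njord's issue by representation.
The 1/5 is divided into 2 equal shares of 1/10 among Asgeir, Sindre.
Asgeir is living and takes 1/10.
Sindre is living and takes 1/10.
Solveig is living and takes 1/5.
Tove predeceased; the 1/5 allotted to Tove's branch passes to Tove's issue by representation.
The 1/5 is divided into 2 equal shares of 1/10 among Dagny, Ingeborg.
Dagny is living and takes 1/10.
Ingeborg is living and takes 1/10.

Asgeir 1/10; Dagny 1/10; Hakon 1/5; Ingeborg 1/10; Oskar 1/5; Sindre 1/10; Solveig 1/5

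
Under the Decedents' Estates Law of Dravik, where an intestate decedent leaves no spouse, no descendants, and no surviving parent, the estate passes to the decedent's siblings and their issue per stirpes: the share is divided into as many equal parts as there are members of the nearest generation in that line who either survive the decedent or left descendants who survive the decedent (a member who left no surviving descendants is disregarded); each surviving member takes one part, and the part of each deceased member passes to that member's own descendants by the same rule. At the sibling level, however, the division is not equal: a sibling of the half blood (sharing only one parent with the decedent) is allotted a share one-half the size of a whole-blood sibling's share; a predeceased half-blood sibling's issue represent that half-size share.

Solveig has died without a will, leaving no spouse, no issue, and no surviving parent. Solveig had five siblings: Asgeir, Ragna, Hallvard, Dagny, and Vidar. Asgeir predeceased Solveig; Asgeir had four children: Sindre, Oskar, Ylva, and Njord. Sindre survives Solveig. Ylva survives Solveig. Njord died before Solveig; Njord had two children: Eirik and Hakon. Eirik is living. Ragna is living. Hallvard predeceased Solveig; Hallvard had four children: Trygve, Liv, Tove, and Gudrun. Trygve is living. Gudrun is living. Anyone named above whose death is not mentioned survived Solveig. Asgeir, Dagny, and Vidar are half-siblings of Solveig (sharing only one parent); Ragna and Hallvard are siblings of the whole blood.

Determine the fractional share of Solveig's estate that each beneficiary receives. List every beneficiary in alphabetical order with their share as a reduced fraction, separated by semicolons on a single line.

Dagny 1/7; Eirik 1/56; Gudrun 1/14; Hakon 1/56; Liv 1/14; Oskar 1/28; Ragna 2/7; Sindre 1/28; Tove 1/14; Trygve 1/14; Vidar 1/7; Ylva 1/28

No spouse, descendants, or parent survives, so the estate passes to Solveig's siblings per stirpes.
Half-blood siblings count for one-half the weight of whole-blood siblings at the initial division.
Dividing 1 in proportion to weights (total weight 7/2): Asgeir (weight 1/2) → 1/7; Ragna (weight 1) → 2/7; Hallvard (weight 1) → 2/7; Dagny (weight 1/2) → 1/7; Vidar (weight 1/2) → 1/7.
Asgeir predeceased; the 1/7 allotted to Asgeir's branch passes to Asgeir's issue by representation.
The 1/7 is divided into 4 equal shares of 1/28 among Sindre, Oskar, Ylva, Njord.
Sindre is living and takes 1/28.
Oskar is living and takes 1/28.
Ylva is living and takes 1/28.
Njord predeceased; the 1/28 allotted to Njord's branch passes to Njord's issue by representation.
The 1/28 is divided into 2 equal shares of 1/56 among Eirik, Hakon.
Eirik is living and takes 1/56.
Hakon is living and takes 1/56.
Ragna is living and takes 2/7.
Hallvard predeceased; the 2/7 allotted to Hallvard's branch passes to Hallvard's issue by representation.
The 2/7 is divided into 4 equal shares of 1/14 among Trygve, Liv, Tove, Gudrun.
Trygve is living and takes 1/14.
Liv is living and takes 1/14.
Tove is living and takes 1/14.
Gudrun is living and takes 1/14.
Dagny is living and takes 1/7.
Vidar is living and takes 1/7.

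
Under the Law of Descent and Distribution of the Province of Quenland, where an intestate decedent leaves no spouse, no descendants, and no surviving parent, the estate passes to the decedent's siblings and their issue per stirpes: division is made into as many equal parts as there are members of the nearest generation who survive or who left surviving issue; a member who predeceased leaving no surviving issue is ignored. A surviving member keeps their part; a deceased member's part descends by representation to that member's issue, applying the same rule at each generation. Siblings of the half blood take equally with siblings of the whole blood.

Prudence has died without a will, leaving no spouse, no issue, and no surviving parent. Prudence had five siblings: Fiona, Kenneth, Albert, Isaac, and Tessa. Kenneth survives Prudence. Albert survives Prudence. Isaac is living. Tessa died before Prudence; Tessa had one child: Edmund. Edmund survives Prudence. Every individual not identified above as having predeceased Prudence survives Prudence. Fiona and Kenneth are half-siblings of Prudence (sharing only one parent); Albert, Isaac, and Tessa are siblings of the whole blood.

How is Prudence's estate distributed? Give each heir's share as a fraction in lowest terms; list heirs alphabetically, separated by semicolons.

No spouse, descendants, or parent survives, so the estate passes to Prudence's siblings per stirpes.
Half-blood and whole-blood siblings take equally under the stated rule.
The estate is divided into 5 equal shares of 1/5 among Fiona, Kenneth, Albert, Isaac, Tessa.
Fiona is living and takes 1/5.
Kenneth is living and takes 1/5.
Albert is living and takes 1/5.
Isaac is living and takes 1/5.
Tessa predeceased; the 1/5 allotted to Tessa's branch passes to Tessa's issue by representation.
Edmund is the sole taker at this level and receives the full 1/5.

Albert 1/5; Edmund 1/5; Fiona 1/5; Isaac 1/5; Kenneth 1/5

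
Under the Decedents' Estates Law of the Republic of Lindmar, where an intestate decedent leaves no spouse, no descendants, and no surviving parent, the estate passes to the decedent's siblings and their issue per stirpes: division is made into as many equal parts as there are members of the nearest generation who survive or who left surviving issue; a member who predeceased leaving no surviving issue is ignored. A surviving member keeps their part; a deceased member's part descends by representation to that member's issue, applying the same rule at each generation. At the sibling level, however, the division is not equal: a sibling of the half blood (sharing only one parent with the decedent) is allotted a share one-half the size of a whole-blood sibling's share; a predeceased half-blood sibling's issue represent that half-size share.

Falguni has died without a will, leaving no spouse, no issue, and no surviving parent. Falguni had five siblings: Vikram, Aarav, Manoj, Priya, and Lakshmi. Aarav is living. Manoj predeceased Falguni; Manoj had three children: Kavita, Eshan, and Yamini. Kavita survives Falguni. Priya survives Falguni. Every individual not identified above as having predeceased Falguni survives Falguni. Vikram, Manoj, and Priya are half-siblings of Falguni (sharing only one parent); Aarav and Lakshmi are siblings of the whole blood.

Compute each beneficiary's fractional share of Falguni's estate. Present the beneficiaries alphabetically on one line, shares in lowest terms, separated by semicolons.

Aarav 2/7; Eshan 1/21; Kavita 1/21; Lakshmi 2/7; Priya 1/7; Vikram 1/7; Yamini 1/21

No spouse, descendants, or parent survives, so the estate passes to Falguni's siblings per stirpes.
Half-blood siblings count for one-half the weight of whole-blood siblings at the initial division.
Dividing 1 in proportion to weights (total weight 7/2): Vikram (weight 1/2) → 1/7; Aarav (weight 1) → 2/7; Manoj (weight 1/2) → 1/7; Priya (weight 1/2) → 1/7; Lakshmi (weight 1) → 2/7.
Vikram is living and takes 1/7.
Aarav is living and takes 2/7.
Manoj predeceased; the 1/7 allotted to Manoj's branch passes to Manoj's issue by representation.
The 1/7 is divided into 3 equal shares of 1/21 among Kavita, Eshan, Yamini.
Kavita is living and takes 1/21.
Eshan is living and takes 1/21.
Yamini is living and takes 1/21.
Priya is living and takes 1/7.
Lakshmi is living and takes 2/7.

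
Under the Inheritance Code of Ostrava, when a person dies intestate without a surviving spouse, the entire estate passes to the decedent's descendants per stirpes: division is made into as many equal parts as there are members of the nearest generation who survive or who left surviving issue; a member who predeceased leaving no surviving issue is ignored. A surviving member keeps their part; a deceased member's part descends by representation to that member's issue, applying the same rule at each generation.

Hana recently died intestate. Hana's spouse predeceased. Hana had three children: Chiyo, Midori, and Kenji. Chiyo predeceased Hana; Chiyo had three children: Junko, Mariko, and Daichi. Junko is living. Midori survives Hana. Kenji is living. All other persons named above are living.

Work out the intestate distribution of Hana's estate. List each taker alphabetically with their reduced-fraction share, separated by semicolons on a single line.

There is no surviving spouse, so the entire estate passes to Hana's descendants per stirpes.
The estate is divided into 3 equal shares of 1/3 among Chiyo, Midori, Kenji.
Chiyo predeceased; the 1/3 allotted to Chiyo's branch passes to Chiyo's issue by representation.
The 1/3 is divided into 3 equal shares of 1/9 among Junko, Mariko, Daichi.
Junko is living and takes 1/9.
Mariko is living and takes 1/9.
Daichi is living and takes 1/9.
Midori is living and takes 1/3.
Kenji is living and takes 1/3.

Daichi 1/9; Junko 1/9; Kenji 1/3; Mariko 1/9; Midori 1/3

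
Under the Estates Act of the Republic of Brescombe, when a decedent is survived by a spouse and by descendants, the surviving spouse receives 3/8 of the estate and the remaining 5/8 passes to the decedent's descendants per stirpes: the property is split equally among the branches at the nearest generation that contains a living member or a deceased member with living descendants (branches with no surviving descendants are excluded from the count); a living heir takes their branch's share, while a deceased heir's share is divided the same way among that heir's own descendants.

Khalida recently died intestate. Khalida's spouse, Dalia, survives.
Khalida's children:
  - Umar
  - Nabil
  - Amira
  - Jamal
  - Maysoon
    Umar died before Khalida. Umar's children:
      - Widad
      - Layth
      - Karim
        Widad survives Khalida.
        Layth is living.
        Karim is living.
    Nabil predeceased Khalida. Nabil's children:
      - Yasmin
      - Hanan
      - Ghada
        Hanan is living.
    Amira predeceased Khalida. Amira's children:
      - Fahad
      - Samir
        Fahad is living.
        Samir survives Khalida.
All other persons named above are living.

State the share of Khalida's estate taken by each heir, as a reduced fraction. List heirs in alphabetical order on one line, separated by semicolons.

Dalia 3/8; Fahad 1/16; Ghada 1/24; Hanan 1/24; Jamal 1/8; Karim 1/24; Layth 1/24; Maysoon 1/8; Samir 1/16; Widad 1/24; Yasmin 1/24

Dalia, as surviving spouse, takes 3/8.
The remaining 5/8 passes to Khalida's descendants per stirpes.
The 5/8 is divided into 5 equal shares of 1/8 among Umar, Nabil, Amira, Jamal, Maysoon.
Umar predeceased; the 1/8 allotted to Umar's branch passes to Umar's issue by representation.
The 1/8 is divided into 3 equal shares of 1/24 among Widad, Layth, Karim.
Widad is living and takes 1/24.
Layth is living and takes 1/24.
Karim is living and takes 1/24.
Nabil predeceased; the 1/8 allotted to Nabil's branch passes to Nabil's issue by representation.
The 1/8 is divided into 3 equal shares of 1/24 among Yasmin, Hanan, Ghada.
Yasmin is living and takes 1/24.
Hanan is living and takes 1/24.
Ghada is living and takes 1/24.
Amira predeceased; the 1/8 allotted to Amira's branch passes to Amira's issue by representation.
The 1/8 is divided into 2 equal shares of 1/16 among Fahad, Samir.
Fahad is living and takes 1/16.
Samir is living and takes 1/16.
Jamal is living and takes 1/8.
Maysoon is living and takes 1/8.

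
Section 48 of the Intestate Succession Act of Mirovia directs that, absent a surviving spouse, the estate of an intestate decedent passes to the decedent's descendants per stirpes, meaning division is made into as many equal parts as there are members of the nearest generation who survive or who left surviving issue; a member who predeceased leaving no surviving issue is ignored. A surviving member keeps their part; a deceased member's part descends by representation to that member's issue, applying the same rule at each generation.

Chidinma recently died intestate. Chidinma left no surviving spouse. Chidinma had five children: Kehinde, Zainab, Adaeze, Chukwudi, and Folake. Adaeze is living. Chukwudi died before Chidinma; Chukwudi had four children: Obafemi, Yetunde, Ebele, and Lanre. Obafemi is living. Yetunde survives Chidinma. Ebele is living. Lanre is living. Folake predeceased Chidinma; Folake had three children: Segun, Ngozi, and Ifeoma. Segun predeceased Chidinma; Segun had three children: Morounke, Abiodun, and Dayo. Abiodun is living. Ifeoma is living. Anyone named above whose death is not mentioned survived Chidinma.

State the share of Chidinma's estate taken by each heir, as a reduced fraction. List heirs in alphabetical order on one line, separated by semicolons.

There is no surviving spouse, so the entire estate passes to Chidinma's descendants per stirpes.
The estate is divided into 5 equal shares of 1/5 among Kehinde, Zainab, Adaeze, Chukwudi, Folake.
Kehinde is living and takes 1/5.
Zainab is living and takes 1/5.
Adaeze is living and takes 1/5.
Chukwudi predeceased; the 1/5 allotted to Chukwudi's branch passes to Chukwudi's issue by representation.
The 1/5 is divided into 4 equal shares of 1/20 among Obafemi, Yetunde, Ebele, Lanre.
Obafemi is living and takes 1/20.
Yetunde is living and takes 1/20.
Ebele is living and takes 1/20.
Lanre is living and takes 1/20.
Folake predeceased; the 1/5 allotted to Folake's branch passes to Folake's issue by representation.
The 1/5 is divided into 3 equal shares of 1/15 among Segun, Ngozi, Ifeoma.
Segun predeceased; the 1/15 allotted to Segun's branch passes to Segun's issue by representation.
The 1/15 is divided into 3 equal shares of 1/45 among Morounke, Abiodun, Dayo.
Morounke is living and takes 1/45.
Abiodun is living and takes 1/45.
Dayo is living and takes 1/45.
Ngozi is living and takes 1/15.
Ifeoma is living and takes 1/15.

Abiodun 1/45; Adaeze 1/5; Dayo 1/45; Ebele 1/20; Ifeoma 1/15; Kehinde 1/5; Lanre 1/20; Morounke 1/45; Ngozi 1/15; Obafemi 1/20; Yetunde 1/20; Zainab 1/5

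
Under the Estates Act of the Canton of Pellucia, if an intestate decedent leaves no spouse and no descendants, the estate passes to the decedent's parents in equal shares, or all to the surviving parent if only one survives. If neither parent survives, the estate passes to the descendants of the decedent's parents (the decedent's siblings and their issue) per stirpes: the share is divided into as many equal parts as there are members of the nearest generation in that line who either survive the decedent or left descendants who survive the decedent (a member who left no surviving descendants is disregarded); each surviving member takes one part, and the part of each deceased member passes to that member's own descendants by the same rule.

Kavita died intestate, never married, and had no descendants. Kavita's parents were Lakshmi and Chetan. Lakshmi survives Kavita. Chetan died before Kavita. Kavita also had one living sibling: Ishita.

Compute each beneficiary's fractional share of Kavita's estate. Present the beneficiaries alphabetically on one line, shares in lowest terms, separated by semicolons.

Lakshmi 1

Only one parent, Lakshmi, survives, so Lakshmi takes the entire estate. The siblings take nothing because a surviving parent has priority.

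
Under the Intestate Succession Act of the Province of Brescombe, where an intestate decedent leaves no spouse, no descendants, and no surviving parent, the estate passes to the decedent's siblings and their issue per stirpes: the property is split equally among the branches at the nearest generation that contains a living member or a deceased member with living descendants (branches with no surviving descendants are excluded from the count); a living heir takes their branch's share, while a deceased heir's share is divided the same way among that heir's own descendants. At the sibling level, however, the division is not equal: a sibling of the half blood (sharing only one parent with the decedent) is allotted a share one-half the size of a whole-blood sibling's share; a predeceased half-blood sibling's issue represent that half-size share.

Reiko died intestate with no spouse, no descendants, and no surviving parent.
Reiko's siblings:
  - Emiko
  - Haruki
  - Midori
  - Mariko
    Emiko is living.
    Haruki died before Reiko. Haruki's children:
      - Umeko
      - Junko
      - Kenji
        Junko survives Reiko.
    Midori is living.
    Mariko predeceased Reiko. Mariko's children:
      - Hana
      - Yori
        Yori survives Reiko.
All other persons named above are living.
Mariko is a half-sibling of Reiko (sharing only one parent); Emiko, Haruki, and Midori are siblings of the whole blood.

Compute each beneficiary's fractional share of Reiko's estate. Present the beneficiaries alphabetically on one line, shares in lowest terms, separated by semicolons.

No spouse, descendants, or parent survives, so the estate passes to Reiko's siblings per stirpes.
Half-blood siblings count for one-half the weight of whole-blood siblings at the initial division.
Dividing 1 in proportion to weights (total weight 7/2): Emiko (weight 1) → 2/7; Haruki (weight 1) → 2/7; Midori (weight 1) → 2/7; Mariko (weight 1/2) → 1/7.
Emiko is living and takes 2/7.
Haruki predeceased; the 2/7 allotted to Haruki's branch passes to Haruki's issue by representation.
The 2/7 is divided into 3 equal shares of 2/21 among Umeko, Junko, Kenji.
Umeko is living and takes 2/21.
Junko is living and takes 2/21.
Kenji is living and takes 2/21.
Midori is living and takes 2/7.
Mariko predeceased; the 1/7 allotted to Mariko's branch passes to Mariko's issue by representation.
The 1/7 is divided into 2 equal shares of 1/14 among Hana, Yori.
Hana is living and takes 1/14.
Yori is living and takes 1/14.

Emiko 2/7; Hana 1/14; Junko 2/21; Kenji 2/21; Midori 2/7; Umeko 2/21; Yori 1/14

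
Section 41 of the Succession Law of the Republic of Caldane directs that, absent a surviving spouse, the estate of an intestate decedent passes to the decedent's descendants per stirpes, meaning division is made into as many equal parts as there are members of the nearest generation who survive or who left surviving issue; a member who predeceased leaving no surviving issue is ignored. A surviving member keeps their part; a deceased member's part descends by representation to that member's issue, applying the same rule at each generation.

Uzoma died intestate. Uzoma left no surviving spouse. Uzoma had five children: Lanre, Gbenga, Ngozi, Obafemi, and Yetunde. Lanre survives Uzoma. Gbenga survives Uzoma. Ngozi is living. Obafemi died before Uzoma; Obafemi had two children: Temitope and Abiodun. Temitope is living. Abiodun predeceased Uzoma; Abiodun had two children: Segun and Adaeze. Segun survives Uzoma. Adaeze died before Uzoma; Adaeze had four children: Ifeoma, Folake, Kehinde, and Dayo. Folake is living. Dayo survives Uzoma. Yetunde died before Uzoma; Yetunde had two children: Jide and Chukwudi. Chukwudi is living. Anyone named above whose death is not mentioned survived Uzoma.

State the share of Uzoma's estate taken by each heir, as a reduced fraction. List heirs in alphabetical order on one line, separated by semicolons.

There is no surviving spouse, so the entire estate passes to Uzoma's descendants per stirpes.
The estate is divided into 5 equal shares of 1/5 among Lanre, Gbenga, Ngozi, Obafemi, Yetunde.
Lanre is living and takes 1/5.
Gbenga is living and takes 1/5.
Ngozi is living and takes 1/5.
Obafemi predeceased; the 1/5 allotted to Obafemi's branch passes to Obafemi's issue by representation.
The 1/5 is divided into 2 equal shares of 1/10 among Temitope, Abiodun.
Temitope is living and takes 1/10.
Abiodun predeceased; the 1/10 allotted to Abiodun's branch passes to Abiodun's issue by representation.
The 1/10 is divided into 2 equal shares of 1/20 among Segun, Adaeze.
Segun is living and takes 1/20.
Adaeze predeceased; the 1/20 allotted to Adaeze's branch passes to Adaeze's issue by representation.
The 1/20 is divided into 4 equal shares of 1/80 among Ifeoma, Folake, Kehinde, Dayo.
Ifeoma is living and takes 1/80.
Folake is living and takes 1/80.
Kehinde is living and takes 1/80.
Dayo is living and takes 1/80.
Yetunde predeceased; the 1/5 allotted to Yetunde's branch passes to Yetunde's issue by representation.
The 1/5 is divided into 2 equal shares of 1/10 among Jide, Chukwudi.
Jide is living and takes 1/10.
Chukwudi is living and takes 1/10.

Chukwudi 1/10; Dayo 1/80; Folake 1/80; Gbenga 1/5; Ifeoma 1/80; Jide 1/10; Kehinde 1/80; Lanre 1/5; Ngozi 1/5; Segun 1/20; Temitope 1/10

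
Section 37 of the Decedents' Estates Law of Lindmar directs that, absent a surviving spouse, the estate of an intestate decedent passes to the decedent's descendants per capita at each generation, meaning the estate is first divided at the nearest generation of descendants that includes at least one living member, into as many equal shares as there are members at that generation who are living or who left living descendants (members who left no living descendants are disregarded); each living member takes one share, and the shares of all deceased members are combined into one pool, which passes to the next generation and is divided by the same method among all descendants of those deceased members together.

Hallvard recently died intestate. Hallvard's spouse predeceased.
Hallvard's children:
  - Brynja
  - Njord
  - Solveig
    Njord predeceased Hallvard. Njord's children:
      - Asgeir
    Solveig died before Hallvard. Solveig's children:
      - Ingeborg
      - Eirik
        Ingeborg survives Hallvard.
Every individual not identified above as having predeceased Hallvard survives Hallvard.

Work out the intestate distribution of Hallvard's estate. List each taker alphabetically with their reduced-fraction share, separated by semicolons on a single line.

Asgeir 2/9; Brynja 1/3; Eirik 2/9; Ingeborg 2/9

There is no surviving spouse, so the entire estate passes to Hallvard's descendants per capita at each generation.
At generation 1 (Brynja, Njord, Solveig) there are 3 shares of (1)/3 = 1/3 each.
Living: Brynja — each takes 1/3.
Deceased: Njord and Solveig. Their combined 2/3 is pooled and carried to generation 2.
At generation 2 (Asgeir, Ingeborg, Eirik) there are 3 shares of (2/3)/3 = 2/9 each.
Living: Asgeir, Ingeborg, and Eirik — each takes 2/9.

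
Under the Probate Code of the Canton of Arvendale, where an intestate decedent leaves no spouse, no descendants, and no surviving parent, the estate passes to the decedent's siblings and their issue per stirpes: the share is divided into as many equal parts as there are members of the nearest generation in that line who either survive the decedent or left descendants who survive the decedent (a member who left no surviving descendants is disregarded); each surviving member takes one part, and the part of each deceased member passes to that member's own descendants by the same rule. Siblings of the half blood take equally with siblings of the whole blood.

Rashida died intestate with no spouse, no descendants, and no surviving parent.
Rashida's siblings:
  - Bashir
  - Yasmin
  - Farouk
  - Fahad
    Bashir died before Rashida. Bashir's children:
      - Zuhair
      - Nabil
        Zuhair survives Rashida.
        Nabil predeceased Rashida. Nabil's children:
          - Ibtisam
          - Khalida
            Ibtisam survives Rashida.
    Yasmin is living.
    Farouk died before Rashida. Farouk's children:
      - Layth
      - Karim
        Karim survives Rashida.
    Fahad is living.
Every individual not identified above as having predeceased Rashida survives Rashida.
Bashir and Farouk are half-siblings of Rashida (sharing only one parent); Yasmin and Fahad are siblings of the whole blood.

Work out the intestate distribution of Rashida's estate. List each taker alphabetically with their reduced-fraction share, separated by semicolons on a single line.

No spouse, descendants, or parent survives, so the estate passes to Rashida's siblings per stirpes.
Half-blood and whole-blood siblings take equally under the stated rule.
The estate is divided into 4 equal shares of 1/4 among Bashir, Yasmin, Farouk, Fahad.
Bashir predeceased; the 1/4 allotted to Bashir's branch passes to Bashir's issue by representation.
The 1/4 is divided into 2 equal shares of 1/8 among Zuhair, Nabil.
Zuhair is living and takes 1/8.
Nabil predeceased; the 1/8 allotted to Nabil's branch passes to Nabil's issue by representation.
The 1/8 is divided into 2 equal shares of 1/16 among Ibtisam, Khalida.
Ibtisam is living and takes 1/16.
Khalida is living and takes 1/16.
Yasmin is living and takes 1/4.
Farouk predeceased; the 1/4 allotted to Farouk's branch passes to Farouk's issue by representation.
The 1/4 is divided into 2 equal shares of 1/8 among Layth, Karim.
Layth is living and takes 1/8.
Karim is living and takes 1/8.
Fahad is living and takes 1/4.

Fahad 1/4; Ibtisam 1/16; Karim 1/8; Khalida 1/16; Layth 1/8; Yasmin 1/4; Zuhair 1/8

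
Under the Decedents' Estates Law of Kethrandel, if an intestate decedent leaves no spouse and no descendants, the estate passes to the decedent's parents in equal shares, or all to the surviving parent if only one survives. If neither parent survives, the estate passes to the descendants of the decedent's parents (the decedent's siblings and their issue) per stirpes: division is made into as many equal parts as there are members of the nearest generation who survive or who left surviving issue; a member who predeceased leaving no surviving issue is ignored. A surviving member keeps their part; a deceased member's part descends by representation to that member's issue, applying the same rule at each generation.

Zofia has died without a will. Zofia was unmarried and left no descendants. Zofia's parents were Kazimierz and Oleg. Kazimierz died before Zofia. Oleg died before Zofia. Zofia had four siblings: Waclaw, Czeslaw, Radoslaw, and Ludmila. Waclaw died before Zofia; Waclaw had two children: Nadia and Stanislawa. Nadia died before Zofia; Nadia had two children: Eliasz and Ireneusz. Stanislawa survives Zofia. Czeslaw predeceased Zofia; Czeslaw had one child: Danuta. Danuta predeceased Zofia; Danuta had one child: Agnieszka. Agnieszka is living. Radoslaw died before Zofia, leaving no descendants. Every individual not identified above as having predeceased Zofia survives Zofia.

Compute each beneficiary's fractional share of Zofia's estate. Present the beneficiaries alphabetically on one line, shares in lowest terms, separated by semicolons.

Agnieszka 1/3; Eliasz 1/12; Ireneusz 1/12; Ludmila 1/3; Stanislawa 1/6

Neither parent survives and there are no descendants, so the estate passes to Zofia's siblings and their issue per stirpes.
Radoslaw left no surviving issue, so that branch lapses and is disregarded.
The estate is divided into 3 equal shares of 1/3 among Waclaw, Czeslaw, Ludmila.
Waclaw predeceased; the 1/3 allotted to Waclaw's branch passes to Waclaw's issue by representation.
The 1/3 is divided into 2 equal shares of 1/6 among Nadia, Stanislawa.
Nadia predeceased; the 1/6 allotted to Nadia's branch passes to Nadia's issue by representation.
The 1/6 is divided into 2 equal shares of 1/12 among Eliasz, Ireneusz.
Eliasz is living and takes 1/12.
Ireneusz is living and takes 1/12.
Stanislawa is living and takes 1/6.
Czeslaw predeceased; the 1/3 allotted to Czeslaw's branch passes to Czeslaw's issue by representation.
Danuta's line is the sole branch at this level, so the full 1/3 passes to Danuta's issue by representation.
Agnieszka is the sole taker at this level and receives the full 1/3.
Ludmila is living and takes 1/3.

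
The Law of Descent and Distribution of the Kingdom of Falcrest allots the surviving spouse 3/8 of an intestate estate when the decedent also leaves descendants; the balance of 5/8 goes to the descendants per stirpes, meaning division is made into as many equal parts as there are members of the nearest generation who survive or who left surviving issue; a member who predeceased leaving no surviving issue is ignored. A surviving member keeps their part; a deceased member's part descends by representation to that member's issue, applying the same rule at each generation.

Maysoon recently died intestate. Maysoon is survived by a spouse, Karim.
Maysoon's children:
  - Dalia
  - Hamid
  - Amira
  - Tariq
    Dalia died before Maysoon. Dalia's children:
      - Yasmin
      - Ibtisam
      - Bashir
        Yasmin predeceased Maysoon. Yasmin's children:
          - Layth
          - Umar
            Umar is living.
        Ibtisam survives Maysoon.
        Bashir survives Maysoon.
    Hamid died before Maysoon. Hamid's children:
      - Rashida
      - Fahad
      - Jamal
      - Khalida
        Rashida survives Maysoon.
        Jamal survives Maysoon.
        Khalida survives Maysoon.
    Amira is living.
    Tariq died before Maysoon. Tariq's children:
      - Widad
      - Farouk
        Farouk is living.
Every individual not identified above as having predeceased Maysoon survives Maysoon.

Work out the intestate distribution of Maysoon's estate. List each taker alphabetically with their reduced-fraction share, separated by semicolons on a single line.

Karim, as surviving spouse, takes 3/8.
The remaining 5/8 passes to Maysoon's descendants per stirpes.
The 5/8 is divided into 4 equal shares of 5/32 among Dalia, Hamid, Amira, Tariq.
Dalia predeceased; the 5/32 allotted to Dalia's branch passes to Dalia's issue by representation.
The 5/32 is divided into 3 equal shares of 5/96 among Yasmin, Ibtisam, Bashir.
Yasmin predeceased; the 5/96 allotted to Yasmin's branch passes to Yasmin's issue by representation.
The 5/96 is divided into 2 equal shares of 5/192 among Layth, Umar.
Layth is living and takes 5/192.
Umar is living and takes 5/192.
Ibtisam is living and takes 5/96.
Bashir is living and takes 5/96.
Hamid predeceased; the 5/32 allotted to Hamid's branch passes to Hamid's issue by representation.
The 5/32 is divided into 4 equal shares of 5/128 among Rashida, Fahad, Jamal, Khalida.
Rashida is living and takes 5/128.
Fahad is living and takes 5/128.
Jamal is living and takes 5/128.
Khalida is living and takes 5/128.
Amira is living and takes 5/32.
Tariq predeceased; the 5/32 allotted to Tariq's branch passes to Tariq's issue by representation.
The 5/32 is divided into 2 equal shares of 5/64 among Widad, Farouk.
Widad is living and takes 5/64.
Farouk is living and takes 5/64.

Amira 5/32; Bashir 5/96; Fahad 5/128; Farouk 5/64; Ibtisam 5/96; Jamal 5/128; Karim 3/8; Khalida 5/128; Layth 5/192; Rashida 5/128; Umar 5/192; Widad 5/64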